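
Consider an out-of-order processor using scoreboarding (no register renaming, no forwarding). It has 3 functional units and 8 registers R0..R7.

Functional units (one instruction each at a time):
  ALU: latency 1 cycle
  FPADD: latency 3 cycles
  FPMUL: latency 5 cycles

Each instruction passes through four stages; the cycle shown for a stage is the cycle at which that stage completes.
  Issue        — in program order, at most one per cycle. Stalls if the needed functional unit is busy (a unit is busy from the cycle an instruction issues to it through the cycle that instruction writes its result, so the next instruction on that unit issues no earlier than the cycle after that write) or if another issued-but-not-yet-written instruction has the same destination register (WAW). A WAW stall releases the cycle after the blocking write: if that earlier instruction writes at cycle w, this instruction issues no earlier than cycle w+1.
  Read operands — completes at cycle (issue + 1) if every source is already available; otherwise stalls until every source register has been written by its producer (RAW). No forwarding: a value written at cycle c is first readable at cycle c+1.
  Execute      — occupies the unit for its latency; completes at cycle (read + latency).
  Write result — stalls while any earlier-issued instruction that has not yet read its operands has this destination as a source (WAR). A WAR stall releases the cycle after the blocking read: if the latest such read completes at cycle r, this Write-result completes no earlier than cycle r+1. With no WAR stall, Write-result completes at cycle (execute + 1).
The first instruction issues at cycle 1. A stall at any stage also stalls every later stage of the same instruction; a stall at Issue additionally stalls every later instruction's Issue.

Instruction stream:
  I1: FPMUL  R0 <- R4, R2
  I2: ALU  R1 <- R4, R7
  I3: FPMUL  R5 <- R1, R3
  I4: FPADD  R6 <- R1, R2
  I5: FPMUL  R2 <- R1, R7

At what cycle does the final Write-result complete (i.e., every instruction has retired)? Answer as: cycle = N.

I1: IS=1 RO=2 EX=7 WR=8
I2: IS=2 RO=3 EX=4 WR=5
I3: IS=9 RO=10 EX=15 WR=16  [struct: FPMUL busy until I1 writes@8]
I4: IS=10 RO=11 EX=14 WR=15
I5: IS=17 RO=18 EX=23 WR=24  [struct: FPMUL busy until I3 writes@16]

cycle = 24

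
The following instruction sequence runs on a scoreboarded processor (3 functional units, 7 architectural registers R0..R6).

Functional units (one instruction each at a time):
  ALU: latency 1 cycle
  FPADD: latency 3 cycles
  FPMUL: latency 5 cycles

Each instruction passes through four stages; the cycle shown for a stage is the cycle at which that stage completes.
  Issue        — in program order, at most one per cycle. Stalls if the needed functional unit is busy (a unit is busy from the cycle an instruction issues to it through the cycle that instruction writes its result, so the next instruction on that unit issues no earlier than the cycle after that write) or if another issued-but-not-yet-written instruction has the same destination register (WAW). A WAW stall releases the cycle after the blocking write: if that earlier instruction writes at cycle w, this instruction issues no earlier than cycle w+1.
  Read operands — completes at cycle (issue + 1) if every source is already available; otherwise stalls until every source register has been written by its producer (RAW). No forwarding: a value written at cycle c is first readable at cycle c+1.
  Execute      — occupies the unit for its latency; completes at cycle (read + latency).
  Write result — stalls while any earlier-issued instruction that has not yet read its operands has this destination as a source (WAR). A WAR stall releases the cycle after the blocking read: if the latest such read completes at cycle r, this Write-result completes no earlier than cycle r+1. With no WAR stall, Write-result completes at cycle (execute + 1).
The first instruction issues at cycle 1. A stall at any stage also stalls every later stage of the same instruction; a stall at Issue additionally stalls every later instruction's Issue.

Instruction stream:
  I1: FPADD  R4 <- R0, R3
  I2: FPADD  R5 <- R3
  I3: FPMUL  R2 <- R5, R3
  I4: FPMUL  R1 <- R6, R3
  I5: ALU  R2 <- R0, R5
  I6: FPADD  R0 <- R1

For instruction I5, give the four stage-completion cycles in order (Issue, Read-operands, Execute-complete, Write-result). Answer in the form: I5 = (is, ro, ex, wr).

I5 = (21, 22, 23, 24)

I1  is:1  ro:2  ex:5  wr:6
I2  is:7  ro:8  ex:11  wr:12  — struct: FPADD busy until I1 writes@6
I3  is:8  ro:13  ex:18  wr:19  — RAW R5: wait I2 write@12
I4  is:20  ro:21  ex:26  wr:27  — struct: FPMUL busy until I3 writes@19
I5  is:21  ro:22  ex:23  wr:24
I6  is:22  ro:28  ex:31  wr:32  — RAW R1: wait I4 write@27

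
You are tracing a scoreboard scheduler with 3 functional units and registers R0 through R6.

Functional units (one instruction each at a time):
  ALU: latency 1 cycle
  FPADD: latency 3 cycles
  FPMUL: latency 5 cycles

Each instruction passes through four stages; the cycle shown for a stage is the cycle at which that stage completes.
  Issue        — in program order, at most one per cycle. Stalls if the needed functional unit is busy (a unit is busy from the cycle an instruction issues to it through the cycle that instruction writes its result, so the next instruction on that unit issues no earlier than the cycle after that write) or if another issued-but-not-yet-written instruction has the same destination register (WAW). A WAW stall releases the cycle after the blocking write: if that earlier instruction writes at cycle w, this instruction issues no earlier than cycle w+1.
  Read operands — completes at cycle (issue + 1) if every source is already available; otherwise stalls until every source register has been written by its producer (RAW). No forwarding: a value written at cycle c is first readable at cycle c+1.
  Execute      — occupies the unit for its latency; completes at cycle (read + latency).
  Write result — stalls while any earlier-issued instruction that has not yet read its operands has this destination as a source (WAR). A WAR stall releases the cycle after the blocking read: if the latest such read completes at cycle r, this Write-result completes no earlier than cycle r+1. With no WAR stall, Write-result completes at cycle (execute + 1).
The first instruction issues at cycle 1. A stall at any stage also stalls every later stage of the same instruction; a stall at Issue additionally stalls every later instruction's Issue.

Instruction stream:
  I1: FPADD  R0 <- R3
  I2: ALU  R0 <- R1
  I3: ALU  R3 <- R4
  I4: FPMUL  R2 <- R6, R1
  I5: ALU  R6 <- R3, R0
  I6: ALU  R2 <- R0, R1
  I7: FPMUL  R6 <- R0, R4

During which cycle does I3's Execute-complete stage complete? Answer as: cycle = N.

cycle = 13

c1: issue I1 (FPADD)
c2: I1 read-ops
c5: I1 finished on FPADD
c6: I1→R0
c7: issue I2 (ALU)
c8: I2 read-ops
c9: I2 finished on ALU
c10: I2→R0
c11: issue I3 (ALU)
c12: I3 read-ops | issue I4 (FPMUL)
c13: I3 finished on ALU | I4 read-ops
c14: I3→R3
c15: issue I5 (ALU)
c16: I5 read-ops
c17: I5 finished on ALU
c18: I4 finished on FPMUL | I5→R6
c19: I4→R2
c20: issue I6 (ALU)
c21: I6 read-ops | issue I7 (FPMUL)
c22: I6 finished on ALU | I7 read-ops
c23: I6→R2
c27: I7 finished on FPMUL
c28: I7→R6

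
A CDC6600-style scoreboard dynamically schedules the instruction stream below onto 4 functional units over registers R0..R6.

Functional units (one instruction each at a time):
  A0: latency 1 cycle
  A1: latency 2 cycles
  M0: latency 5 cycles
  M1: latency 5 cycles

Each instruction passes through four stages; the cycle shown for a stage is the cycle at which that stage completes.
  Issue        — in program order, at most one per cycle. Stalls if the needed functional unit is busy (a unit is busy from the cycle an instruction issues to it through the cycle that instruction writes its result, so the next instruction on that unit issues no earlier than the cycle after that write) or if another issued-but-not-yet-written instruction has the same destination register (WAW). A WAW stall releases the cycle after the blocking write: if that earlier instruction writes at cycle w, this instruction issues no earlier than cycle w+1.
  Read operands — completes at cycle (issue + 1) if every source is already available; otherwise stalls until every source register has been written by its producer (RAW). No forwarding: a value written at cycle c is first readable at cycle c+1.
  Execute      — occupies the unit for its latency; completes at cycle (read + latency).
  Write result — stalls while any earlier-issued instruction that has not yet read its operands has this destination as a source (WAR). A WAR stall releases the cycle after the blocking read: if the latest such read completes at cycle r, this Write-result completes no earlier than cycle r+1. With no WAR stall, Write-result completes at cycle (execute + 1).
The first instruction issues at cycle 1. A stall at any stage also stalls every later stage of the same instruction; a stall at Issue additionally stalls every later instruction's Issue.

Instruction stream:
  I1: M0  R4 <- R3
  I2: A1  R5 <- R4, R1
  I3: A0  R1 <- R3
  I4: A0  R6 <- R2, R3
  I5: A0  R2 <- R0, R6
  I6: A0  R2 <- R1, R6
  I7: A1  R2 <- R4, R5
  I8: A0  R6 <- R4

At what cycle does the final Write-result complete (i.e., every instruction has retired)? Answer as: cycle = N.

[1] I1 dispatched to M0
[2] I1 operands ready, I2 dispatched to A1
[3] I3 dispatched to A0
[4] I3 operands ready
[5] I3 complete
[7] I1 complete
[8] R4←I1
[9] I2 operands ready
[10] R1←I3
[11] I2 complete, I4 dispatched to A0
[12] R5←I2, I4 operands ready
[13] I4 complete
[14] R6←I4
[15] I5 dispatched to A0
[16] I5 operands ready
[17] I5 complete
[18] R2←I5
[19] I6 dispatched to A0
[20] I6 operands ready
[21] I6 complete
[22] R2←I6
[23] I7 dispatched to A1
[24] I7 operands ready, I8 dispatched to A0
[25] I8 operands ready
[26] I7 complete, I8 complete
[27] R2←I7, R6←I8

cycle = 27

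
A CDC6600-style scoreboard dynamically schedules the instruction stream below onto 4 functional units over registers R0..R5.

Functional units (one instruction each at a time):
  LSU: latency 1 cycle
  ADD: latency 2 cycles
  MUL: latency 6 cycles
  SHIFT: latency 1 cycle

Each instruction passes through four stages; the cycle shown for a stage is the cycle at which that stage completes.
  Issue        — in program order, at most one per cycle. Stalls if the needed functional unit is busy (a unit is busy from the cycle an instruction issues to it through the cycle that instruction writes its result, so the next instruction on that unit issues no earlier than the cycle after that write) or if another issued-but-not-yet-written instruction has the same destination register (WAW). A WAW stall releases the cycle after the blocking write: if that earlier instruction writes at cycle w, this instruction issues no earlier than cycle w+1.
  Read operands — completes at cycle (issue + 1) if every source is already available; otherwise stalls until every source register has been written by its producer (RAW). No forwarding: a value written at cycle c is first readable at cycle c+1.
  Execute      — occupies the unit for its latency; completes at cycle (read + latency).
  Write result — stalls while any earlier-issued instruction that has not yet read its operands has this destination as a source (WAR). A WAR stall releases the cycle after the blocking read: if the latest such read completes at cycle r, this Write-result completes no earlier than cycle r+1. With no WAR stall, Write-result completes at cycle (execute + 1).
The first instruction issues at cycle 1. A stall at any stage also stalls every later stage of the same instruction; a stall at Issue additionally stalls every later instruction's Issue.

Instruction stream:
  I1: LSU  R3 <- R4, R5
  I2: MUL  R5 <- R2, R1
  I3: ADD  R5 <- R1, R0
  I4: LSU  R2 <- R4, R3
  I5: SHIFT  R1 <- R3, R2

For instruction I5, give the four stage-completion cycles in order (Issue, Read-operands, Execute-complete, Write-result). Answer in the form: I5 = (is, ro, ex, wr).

[I1] 1/2/3/4
[I2] 2/3/9/10
[I3] 11/12/14/15  (WAW R5: wait I2 write@10)
[I4] 12/13/14/15
[I5] 13/16/17/18  (RAW R2: wait I4 write@15)

I5 = (13, 16, 17, 18)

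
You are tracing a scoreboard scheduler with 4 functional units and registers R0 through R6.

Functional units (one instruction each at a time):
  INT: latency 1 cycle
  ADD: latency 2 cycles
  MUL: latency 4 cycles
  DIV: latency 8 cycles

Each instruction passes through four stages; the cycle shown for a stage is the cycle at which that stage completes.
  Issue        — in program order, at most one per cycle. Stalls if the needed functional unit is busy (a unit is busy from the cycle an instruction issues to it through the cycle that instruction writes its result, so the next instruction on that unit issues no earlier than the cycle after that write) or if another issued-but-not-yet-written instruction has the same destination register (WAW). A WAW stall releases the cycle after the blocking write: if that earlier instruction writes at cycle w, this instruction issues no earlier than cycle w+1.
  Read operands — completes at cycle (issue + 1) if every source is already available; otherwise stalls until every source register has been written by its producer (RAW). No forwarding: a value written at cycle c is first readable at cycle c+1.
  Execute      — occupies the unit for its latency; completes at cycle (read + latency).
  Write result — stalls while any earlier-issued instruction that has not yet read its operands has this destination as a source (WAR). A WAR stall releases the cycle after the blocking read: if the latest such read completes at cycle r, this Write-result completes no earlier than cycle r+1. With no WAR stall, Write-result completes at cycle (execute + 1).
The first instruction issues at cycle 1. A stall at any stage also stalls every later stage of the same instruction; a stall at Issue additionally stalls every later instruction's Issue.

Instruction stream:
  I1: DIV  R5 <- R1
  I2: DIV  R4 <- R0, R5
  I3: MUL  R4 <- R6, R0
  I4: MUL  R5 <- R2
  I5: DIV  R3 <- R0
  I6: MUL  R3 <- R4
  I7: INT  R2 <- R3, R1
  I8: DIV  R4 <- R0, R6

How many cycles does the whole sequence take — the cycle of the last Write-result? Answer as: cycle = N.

I1 -> (1, 2, 10, 11)
I2 -> (12, 13, 21, 22)  // struct: DIV busy until I1 writes@11
I3 -> (23, 24, 28, 29)  // WAW R4: wait I2 write@22
I4 -> (30, 31, 35, 36)  // struct: MUL busy until I3 writes@29
I5 -> (31, 32, 40, 41)
I6 -> (42, 43, 47, 48)  // WAW R3: wait I5 write@41
I7 -> (43, 49, 50, 51)  // RAW R3: wait I6 write@48
I8 -> (44, 45, 53, 54)

cycle = 54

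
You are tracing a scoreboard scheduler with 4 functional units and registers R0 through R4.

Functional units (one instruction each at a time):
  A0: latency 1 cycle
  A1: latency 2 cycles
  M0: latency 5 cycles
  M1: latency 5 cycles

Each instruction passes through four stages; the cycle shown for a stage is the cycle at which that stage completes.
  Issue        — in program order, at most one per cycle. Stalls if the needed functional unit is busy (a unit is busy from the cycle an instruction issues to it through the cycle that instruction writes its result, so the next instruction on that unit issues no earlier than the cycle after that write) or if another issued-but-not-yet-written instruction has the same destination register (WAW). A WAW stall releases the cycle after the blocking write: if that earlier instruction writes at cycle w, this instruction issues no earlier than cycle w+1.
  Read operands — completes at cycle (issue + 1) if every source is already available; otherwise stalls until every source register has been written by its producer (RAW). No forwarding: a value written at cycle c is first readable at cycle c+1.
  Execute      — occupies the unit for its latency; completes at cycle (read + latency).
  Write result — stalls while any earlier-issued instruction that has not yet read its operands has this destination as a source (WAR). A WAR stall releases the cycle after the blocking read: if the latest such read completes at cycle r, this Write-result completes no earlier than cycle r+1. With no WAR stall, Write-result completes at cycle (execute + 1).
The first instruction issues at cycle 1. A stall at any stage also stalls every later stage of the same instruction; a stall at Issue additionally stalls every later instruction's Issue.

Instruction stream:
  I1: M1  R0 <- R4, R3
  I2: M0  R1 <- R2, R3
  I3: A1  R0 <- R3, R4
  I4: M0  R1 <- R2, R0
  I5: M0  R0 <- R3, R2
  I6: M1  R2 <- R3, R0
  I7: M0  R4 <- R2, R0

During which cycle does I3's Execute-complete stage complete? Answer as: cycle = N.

cycle = 12

I1: IS=1 RO=2 EX=7 WR=8
I2: IS=2 RO=3 EX=8 WR=9
I3: IS=9 RO=10 EX=12 WR=13  [WAW R0: wait I1 write@8]
I4: IS=10 RO=14 EX=19 WR=20  [RAW R0: wait I3 write@13]
I5: IS=21 RO=22 EX=27 WR=28  [struct: M0 busy until I4 writes@20]
I6: IS=22 RO=29 EX=34 WR=35  [RAW R0: wait I5 write@28]
I7: IS=29 RO=36 EX=41 WR=42  [struct: M0 busy until I5 writes@28; RAW R2: wait I6 write@35]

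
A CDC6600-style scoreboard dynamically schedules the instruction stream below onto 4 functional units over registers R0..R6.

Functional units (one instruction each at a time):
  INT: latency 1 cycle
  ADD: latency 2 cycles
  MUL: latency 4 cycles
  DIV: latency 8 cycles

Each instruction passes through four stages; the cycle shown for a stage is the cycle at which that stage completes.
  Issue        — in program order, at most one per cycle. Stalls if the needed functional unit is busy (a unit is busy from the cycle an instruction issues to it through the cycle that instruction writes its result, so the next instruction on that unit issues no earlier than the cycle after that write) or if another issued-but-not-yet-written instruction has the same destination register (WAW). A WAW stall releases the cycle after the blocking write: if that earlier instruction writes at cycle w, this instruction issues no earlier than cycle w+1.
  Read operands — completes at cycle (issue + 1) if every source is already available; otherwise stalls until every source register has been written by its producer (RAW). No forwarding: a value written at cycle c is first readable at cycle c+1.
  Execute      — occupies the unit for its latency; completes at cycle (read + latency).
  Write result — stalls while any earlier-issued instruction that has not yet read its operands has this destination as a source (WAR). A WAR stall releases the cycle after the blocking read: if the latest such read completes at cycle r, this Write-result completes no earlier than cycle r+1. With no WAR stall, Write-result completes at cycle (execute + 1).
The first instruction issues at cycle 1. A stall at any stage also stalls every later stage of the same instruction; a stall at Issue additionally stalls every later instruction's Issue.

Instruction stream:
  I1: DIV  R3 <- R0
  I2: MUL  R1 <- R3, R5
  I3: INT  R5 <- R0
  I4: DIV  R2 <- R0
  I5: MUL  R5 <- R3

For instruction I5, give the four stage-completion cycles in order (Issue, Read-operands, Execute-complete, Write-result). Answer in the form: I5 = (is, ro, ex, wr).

t=1  I1→DIV
t=2  I1 RO; I2→MUL
t=3  I3→INT
t=4  I3 RO
t=5  I3 EX
t=10  I1 EX
t=11  I1 WR R3
t=12  I2 RO; I4→DIV
t=13  I3 WR R5; I4 RO
t=16  I2 EX
t=17  I2 WR R1
t=18  I5→MUL
t=19  I5 RO
t=21  I4 EX
t=22  I4 WR R2
t=23  I5 EX
t=24  I5 WR R5

I5 = (18, 19, 23, 24)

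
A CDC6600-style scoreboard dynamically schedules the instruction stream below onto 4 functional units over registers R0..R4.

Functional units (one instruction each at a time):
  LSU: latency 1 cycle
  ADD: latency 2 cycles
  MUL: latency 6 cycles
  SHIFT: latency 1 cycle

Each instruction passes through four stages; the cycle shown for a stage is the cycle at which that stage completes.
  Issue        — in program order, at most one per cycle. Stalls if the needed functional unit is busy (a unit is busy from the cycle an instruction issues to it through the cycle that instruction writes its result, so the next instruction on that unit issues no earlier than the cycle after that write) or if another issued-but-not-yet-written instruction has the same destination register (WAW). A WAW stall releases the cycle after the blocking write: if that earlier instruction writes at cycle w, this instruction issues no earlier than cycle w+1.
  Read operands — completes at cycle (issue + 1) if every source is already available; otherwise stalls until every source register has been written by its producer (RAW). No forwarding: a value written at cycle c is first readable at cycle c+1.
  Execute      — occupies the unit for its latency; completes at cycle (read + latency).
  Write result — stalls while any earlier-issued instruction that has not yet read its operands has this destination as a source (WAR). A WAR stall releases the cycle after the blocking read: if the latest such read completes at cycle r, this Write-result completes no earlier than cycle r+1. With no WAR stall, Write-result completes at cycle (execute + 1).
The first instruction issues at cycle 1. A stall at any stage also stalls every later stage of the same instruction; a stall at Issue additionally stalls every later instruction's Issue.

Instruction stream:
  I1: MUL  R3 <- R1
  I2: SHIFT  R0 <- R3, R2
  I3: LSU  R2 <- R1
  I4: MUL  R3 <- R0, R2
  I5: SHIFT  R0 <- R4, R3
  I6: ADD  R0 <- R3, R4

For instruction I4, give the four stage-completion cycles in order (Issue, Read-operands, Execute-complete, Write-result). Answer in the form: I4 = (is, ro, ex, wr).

c1: I1→MUL
c2: I1 RO · I2→SHIFT
c3: I3→LSU
c4: I3 RO
c5: I3 EX
c8: I1 EX
c9: I1 WR R3
c10: I2 RO · I4→MUL
c11: I2 EX · I3 WR R2
c12: I2 WR R0
c13: I4 RO · I5→SHIFT
c19: I4 EX
c20: I4 WR R3
c21: I5 RO
c22: I5 EX
c23: I5 WR R0
c24: I6→ADD
c25: I6 RO
c27: I6 EX
c28: I6 WR R0

I4 = (10, 13, 19, 20)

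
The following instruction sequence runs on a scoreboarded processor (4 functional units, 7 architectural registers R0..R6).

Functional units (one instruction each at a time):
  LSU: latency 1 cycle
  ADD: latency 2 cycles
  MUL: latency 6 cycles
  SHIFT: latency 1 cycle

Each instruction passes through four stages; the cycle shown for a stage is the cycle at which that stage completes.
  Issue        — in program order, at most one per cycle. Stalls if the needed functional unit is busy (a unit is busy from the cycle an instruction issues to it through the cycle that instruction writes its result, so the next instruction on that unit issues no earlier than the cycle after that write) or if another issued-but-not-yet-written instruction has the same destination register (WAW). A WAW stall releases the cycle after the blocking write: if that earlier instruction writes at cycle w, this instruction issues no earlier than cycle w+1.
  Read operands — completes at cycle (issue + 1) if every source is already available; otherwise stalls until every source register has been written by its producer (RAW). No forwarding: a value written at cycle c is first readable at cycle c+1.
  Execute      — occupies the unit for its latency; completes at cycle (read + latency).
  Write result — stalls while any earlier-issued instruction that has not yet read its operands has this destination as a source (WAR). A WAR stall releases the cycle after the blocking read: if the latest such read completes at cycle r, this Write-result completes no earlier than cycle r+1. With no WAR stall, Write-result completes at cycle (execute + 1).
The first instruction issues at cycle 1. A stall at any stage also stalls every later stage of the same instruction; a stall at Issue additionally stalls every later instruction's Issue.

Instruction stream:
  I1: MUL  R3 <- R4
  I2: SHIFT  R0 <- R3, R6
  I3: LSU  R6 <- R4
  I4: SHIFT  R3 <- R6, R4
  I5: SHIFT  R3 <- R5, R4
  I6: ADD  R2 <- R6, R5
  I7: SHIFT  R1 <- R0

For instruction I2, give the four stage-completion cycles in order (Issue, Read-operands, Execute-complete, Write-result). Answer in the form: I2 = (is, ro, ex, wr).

I2 = (2, 10, 11, 12)

I1 -> (1, 2, 8, 9)
I2 -> (2, 10, 11, 12)  // RAW R3: wait I1 write@9
I3 -> (3, 4, 5, 11)  // WAR R6: wait I2 read@10
I4 -> (13, 14, 15, 16)  // struct: SHIFT busy until I2 writes@12
I5 -> (17, 18, 19, 20)  // struct: SHIFT busy until I4 writes@16
I6 -> (18, 19, 21, 22)
I7 -> (21, 22, 23, 24)  // struct: SHIFT busy until I5 writes@20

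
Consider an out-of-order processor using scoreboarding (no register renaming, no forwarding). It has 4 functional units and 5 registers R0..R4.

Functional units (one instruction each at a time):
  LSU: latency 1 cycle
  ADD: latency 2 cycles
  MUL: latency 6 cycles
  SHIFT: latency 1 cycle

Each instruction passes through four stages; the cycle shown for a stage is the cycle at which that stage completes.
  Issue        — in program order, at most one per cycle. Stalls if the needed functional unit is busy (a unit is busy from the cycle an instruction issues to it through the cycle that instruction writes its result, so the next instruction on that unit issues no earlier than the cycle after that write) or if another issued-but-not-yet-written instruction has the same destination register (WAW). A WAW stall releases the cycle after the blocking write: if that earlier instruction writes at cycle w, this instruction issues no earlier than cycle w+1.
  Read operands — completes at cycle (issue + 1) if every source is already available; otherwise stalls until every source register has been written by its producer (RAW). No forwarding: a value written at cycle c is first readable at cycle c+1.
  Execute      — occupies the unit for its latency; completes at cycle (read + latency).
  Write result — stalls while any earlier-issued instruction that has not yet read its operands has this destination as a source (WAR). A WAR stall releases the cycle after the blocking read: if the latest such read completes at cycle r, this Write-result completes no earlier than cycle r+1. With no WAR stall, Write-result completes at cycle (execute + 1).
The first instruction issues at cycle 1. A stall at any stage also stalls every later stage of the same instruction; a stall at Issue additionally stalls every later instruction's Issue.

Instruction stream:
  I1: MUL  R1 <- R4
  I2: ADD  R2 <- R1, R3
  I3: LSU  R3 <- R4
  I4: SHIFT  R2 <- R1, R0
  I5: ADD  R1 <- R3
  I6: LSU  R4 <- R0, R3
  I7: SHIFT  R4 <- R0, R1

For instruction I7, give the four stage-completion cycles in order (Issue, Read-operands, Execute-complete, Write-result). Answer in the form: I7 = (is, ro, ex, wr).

I7 = (20, 21, 22, 23)

  I1 | 1 | 2 | 8 | 9
  I2 | 2 | 10 | 12 | 13   RAW R1: wait I1 write@9
  I3 | 3 | 4 | 5 | 11   WAR R3: wait I2 read@10
  I4 | 14 | 15 | 16 | 17   WAW R2: wait I2 write@13
  I5 | 15 | 16 | 18 | 19
  I6 | 16 | 17 | 18 | 19
  I7 | 20 | 21 | 22 | 23   WAW R4: wait I6 write@19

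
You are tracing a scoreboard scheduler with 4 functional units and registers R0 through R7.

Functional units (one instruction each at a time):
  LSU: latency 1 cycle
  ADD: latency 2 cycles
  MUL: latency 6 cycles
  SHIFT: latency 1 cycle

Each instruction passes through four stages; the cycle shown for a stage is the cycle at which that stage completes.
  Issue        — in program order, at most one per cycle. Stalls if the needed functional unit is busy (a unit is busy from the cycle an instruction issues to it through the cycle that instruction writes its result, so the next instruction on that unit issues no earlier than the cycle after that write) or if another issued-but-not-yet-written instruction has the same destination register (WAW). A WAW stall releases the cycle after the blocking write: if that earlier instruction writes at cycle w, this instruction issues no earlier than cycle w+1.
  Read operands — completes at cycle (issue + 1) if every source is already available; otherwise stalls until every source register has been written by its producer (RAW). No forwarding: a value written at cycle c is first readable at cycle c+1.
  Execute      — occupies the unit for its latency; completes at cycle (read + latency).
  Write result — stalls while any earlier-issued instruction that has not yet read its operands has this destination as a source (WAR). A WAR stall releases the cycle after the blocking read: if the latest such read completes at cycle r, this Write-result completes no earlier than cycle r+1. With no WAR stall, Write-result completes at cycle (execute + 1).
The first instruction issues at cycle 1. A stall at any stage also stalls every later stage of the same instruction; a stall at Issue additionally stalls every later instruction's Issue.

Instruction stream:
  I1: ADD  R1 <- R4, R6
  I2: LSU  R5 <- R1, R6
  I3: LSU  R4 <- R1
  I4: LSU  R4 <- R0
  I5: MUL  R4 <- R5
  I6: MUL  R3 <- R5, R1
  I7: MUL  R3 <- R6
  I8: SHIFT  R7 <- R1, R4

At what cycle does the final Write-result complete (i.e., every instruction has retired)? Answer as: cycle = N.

cycle = 43

  I1 | 1 | 2 | 4 | 5
  I2 | 2 | 6 | 7 | 8   RAW R1: wait I1 write@5
  I3 | 9 | 10 | 11 | 12   struct: LSU busy until I2 writes@8
  I4 | 13 | 14 | 15 | 16   struct: LSU busy until I3 writes@12
  I5 | 17 | 18 | 24 | 25   WAW R4: wait I4 write@16
  I6 | 26 | 27 | 33 | 34   struct: MUL busy until I5 writes@25
  I7 | 35 | 36 | 42 | 43   struct: MUL busy until I6 writes@34
  I8 | 36 | 37 | 38 | 39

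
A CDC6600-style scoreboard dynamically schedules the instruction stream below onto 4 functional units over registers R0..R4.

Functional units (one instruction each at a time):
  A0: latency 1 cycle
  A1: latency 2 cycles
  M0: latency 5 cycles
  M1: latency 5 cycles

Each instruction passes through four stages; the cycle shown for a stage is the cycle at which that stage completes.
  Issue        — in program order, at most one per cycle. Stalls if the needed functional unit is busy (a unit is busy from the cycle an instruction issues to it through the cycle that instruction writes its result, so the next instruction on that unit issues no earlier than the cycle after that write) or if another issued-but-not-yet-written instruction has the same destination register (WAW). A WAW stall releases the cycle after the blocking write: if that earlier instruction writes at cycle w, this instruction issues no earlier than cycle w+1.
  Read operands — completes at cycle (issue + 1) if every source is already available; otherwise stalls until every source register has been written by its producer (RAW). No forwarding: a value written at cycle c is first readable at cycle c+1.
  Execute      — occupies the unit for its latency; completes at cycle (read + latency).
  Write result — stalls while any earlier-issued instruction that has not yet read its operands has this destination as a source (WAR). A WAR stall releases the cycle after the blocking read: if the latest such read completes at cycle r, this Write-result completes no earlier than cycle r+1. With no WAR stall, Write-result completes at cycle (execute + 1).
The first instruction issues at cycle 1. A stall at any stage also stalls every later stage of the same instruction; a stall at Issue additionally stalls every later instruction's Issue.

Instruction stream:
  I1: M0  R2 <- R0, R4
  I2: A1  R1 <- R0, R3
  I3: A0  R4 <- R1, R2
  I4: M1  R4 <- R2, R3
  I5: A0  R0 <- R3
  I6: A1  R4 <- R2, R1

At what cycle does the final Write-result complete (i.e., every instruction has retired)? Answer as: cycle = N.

c1: issue I1 (M0)
c2: I1 read-ops, issue I2 (A1)
c3: I2 read-ops, issue I3 (A0)
c5: I2 finished on A1
c6: I2→R1
c7: I1 finished on M0
c8: I1→R2
c9: I3 read-ops
c10: I3 finished on A0
c11: I3→R4
c12: issue I4 (M1)
c13: I4 read-ops, issue I5 (A0)
c14: I5 read-ops
c15: I5 finished on A0
c16: I5→R0
c18: I4 finished on M1
c19: I4→R4
c20: issue I6 (A1)
c21: I6 read-ops
c23: I6 finished on A1
c24: I6→R4

cycle = 24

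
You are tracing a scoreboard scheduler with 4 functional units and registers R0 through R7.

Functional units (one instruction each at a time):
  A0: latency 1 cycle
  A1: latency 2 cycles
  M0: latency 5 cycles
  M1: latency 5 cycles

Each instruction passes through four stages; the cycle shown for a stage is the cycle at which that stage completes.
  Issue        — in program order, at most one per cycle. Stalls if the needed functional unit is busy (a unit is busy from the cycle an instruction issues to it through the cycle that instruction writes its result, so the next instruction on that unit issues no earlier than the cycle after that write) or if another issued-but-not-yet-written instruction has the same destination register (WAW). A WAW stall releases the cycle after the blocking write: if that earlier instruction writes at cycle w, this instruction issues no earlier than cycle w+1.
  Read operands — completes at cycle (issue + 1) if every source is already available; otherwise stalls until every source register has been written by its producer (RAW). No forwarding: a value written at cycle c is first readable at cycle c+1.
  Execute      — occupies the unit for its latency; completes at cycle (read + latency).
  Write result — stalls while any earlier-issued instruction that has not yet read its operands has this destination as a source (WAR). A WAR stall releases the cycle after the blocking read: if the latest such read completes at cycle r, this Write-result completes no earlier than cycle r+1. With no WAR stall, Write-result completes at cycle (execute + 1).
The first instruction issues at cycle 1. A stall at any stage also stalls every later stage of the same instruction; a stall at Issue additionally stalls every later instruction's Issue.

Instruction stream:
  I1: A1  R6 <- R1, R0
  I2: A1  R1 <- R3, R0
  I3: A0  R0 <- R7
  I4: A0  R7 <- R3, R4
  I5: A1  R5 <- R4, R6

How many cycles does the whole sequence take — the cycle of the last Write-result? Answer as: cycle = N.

t=1  I1→A1
t=2  I1 RO
t=4  I1 EX
t=5  I1 WR R6
t=6  I2→A1
t=7  I2 RO, I3→A0
t=8  I3 RO
t=9  I2 EX, I3 EX
t=10  I2 WR R1, I3 WR R0
t=11  I4→A0
t=12  I4 RO, I5→A1
t=13  I4 EX, I5 RO
t=14  I4 WR R7
t=15  I5 EX
t=16  I5 WR R5

cycle = 16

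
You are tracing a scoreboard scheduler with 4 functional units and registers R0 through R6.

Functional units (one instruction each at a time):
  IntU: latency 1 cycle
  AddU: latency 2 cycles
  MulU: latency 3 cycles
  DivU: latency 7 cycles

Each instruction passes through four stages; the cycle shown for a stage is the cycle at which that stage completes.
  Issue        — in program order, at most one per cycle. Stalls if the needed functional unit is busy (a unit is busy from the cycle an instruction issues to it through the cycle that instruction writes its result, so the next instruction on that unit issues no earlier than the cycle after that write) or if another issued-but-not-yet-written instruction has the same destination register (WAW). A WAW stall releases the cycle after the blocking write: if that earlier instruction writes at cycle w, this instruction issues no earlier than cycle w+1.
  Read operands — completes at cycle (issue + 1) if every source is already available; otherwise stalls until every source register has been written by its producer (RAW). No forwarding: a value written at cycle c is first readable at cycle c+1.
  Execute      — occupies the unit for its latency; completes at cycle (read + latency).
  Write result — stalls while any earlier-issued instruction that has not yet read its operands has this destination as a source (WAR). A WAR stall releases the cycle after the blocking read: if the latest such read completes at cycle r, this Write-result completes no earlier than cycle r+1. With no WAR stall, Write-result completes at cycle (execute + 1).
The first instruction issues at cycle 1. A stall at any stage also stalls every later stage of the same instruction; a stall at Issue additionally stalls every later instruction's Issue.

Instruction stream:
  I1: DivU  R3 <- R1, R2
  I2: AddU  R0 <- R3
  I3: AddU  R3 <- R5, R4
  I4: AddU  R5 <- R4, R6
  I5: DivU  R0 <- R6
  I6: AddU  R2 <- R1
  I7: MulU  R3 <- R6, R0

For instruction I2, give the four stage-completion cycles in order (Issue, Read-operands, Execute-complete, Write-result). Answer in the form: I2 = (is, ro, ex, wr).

cycle 1: I1→DivU
cycle 2: I1 RO | I2→AddU
cycle 9: I1 EX
cycle 10: I1 WR R3
cycle 11: I2 RO
cycle 13: I2 EX
cycle 14: I2 WR R0
cycle 15: I3→AddU
cycle 16: I3 RO
cycle 18: I3 EX
cycle 19: I3 WR R3
cycle 20: I4→AddU
cycle 21: I4 RO | I5→DivU
cycle 22: I5 RO
cycle 23: I4 EX
cycle 24: I4 WR R5
cycle 25: I6→AddU
cycle 26: I6 RO | I7→MulU
cycle 28: I6 EX
cycle 29: I5 EX | I6 WR R2
cycle 30: I5 WR R0
cycle 31: I7 RO
cycle 34: I7 EX
cycle 35: I7 WR R3

I2 = (2, 11, 13, 14)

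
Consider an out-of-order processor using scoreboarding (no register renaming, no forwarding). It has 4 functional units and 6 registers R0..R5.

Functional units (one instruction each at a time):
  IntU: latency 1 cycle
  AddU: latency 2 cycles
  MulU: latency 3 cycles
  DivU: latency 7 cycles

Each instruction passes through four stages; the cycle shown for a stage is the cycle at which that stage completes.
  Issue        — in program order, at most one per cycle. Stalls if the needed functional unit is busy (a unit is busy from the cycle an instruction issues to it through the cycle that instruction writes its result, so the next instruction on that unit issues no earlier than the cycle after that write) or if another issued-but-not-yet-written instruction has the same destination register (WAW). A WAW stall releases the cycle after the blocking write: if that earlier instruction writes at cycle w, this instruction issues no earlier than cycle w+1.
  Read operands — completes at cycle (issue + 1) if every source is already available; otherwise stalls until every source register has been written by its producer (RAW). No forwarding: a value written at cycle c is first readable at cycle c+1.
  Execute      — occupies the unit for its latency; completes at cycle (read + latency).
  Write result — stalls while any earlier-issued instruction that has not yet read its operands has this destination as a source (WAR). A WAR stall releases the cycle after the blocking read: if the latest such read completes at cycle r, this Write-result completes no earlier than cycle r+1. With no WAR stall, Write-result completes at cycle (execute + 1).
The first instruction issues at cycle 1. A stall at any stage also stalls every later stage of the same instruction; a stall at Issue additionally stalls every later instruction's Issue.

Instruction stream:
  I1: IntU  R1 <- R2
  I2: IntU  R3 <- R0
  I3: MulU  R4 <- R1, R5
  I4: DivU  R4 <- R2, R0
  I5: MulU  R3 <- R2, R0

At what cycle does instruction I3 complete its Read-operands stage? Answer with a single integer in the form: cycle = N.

  I1 | 1 | 2 | 3 | 4
  I2 | 5 | 6 | 7 | 8   struct: IntU busy until I1 writes@4
  I3 | 6 | 7 | 10 | 11
  I4 | 12 | 13 | 20 | 21   WAW R4: wait I3 write@11
  I5 | 13 | 14 | 17 | 18

cycle = 7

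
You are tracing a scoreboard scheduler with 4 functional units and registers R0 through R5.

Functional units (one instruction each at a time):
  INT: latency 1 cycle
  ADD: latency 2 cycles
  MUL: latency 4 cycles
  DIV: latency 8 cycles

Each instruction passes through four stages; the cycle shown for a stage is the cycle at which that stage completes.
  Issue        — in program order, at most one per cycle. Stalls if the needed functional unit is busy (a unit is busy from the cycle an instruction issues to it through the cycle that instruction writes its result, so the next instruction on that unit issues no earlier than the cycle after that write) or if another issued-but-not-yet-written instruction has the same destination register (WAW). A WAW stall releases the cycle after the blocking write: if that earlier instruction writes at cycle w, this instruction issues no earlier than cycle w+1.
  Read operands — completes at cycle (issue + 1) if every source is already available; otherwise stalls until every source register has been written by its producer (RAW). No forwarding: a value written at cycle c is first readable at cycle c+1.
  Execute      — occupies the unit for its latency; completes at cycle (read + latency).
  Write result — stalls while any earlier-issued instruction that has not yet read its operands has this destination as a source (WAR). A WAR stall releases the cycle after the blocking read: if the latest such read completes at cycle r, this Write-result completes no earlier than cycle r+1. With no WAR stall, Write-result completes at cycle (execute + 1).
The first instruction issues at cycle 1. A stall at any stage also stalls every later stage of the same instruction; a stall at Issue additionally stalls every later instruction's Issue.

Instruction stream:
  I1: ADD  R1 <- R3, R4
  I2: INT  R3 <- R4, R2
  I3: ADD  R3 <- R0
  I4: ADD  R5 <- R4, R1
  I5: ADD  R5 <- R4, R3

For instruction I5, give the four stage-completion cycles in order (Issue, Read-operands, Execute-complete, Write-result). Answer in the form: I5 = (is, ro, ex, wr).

I5 = (16, 17, 19, 20)

c1: I1→ADD
c2: I1 RO; I2→INT
c3: I2 RO
c4: I1 EX; I2 EX
c5: I1 WR R1; I2 WR R3
c6: I3→ADD
c7: I3 RO
c9: I3 EX
c10: I3 WR R3
c11: I4→ADD
c12: I4 RO
c14: I4 EX
c15: I4 WR R5
c16: I5→ADD
c17: I5 RO
c19: I5 EX
c20: I5 WR R5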